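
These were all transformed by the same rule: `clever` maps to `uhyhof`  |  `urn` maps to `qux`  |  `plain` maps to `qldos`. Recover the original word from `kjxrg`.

dough

Two steps: reverse the string, then apply a Caesar shift of +3.
Decoding kjxrg: shift back: k−3=h, j−3=g, x−3=u, r−3=o, g−3=d → hguod; then reverse → dough.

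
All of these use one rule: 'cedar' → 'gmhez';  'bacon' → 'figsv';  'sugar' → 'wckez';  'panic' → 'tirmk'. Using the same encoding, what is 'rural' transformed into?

Shifts by position in cedar: pos 0: c→g (+4), pos 1: e→m (+8), pos 2: d→h (+4), pos 3: a→e (+4), pos 4: r→z (+8) — repeating every 3. It's a Vigenère-style cipher with numeric key [4,8,4]: position i shifts by key[i mod 3].
On rural: r+4=v, u+8=c, r+4=v, a+4=e, l+8=t.

vcvet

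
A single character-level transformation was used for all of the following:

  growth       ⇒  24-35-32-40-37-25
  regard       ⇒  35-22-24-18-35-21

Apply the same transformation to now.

31-32-40

g is letter #7 and maps to 24: an offset of 17. Each letter is replaced by its alphabet position (a=1..z=26) + 17.
On now: n=14→31, o=15→32, w=23→40.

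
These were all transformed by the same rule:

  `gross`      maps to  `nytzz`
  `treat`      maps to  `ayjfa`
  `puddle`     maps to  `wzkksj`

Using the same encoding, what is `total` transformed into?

The shift depends on letter class: consonant g→n is +7, but vowel o→t is +5. The rule splits by letter class: vowels +5, consonants +7.
Applying it to total: t(cons)+7=a, o(vowel)+5=t, t(cons)+7=a, a(vowel)+5=f, l(cons)+7=s.

atafs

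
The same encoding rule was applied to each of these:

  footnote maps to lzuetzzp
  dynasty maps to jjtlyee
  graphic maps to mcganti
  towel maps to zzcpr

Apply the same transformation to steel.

Shifts by position in footnote: pos 0: f→l (+6), pos 1: o→z (+11), pos 2: o→u (+6), pos 3: t→e (+11) — repeating every 2. The shifts repeat in a cycle of length 2: positions 0,1,… shift by +6, +11, then the pattern repeats.
On steel: s+6=y, t+11=e, e+6=k, e+11=p, l+6=r.

yekpr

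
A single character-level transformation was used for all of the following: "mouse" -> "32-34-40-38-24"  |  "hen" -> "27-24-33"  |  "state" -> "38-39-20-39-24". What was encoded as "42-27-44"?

m is letter #13 and maps to 32: an offset of 19. Letters become their 1-based position plus 19 (so a→20, b→21, …).
Undoing it on 42-27-44: 42→(42−19)÷1=23=w, 27→(27−19)÷1=8=h, 44→(44−19)÷1=25=y.

why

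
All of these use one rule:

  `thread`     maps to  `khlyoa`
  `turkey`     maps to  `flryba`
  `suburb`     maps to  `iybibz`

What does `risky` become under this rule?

frzpy

The word is reversed, then every letter is shifted forward by 7.
Applying it to risky: reverse → yksir; then shift: y+7=f, k+7=r, s+7=z, i+7=p, r+7=y.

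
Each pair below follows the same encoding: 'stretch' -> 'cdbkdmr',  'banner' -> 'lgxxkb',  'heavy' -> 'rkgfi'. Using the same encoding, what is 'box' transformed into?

The shift depends on letter class: consonant s→c is +10, but vowel e→k is +6. Two shifts are in play — +6 for a/e/i/o/u, +10 for every other letter.
On box: b(cons)+10=l, o(vowel)+6=u, x(cons)+10=h.

luh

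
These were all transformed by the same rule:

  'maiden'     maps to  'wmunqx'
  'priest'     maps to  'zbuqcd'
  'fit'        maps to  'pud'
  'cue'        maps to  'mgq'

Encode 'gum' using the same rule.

qgw

The shift depends on letter class: consonant m→w is +10, but vowel a→m is +12. Vowels shift forward by 12 and consonants shift forward by 10.
For gum: g(cons)+10=q, u(vowel)+12=g, m(cons)+10=w.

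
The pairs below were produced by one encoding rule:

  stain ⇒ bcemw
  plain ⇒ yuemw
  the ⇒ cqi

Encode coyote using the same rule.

Vowels shift forward by 4 and consonants shift forward by 9.
Applying it to coyote: c(cons)+9=l, o(vowel)+4=s, y(cons)+9=h, o(vowel)+4=s, t(cons)+9=c, e(vowel)+4=i.

lshsci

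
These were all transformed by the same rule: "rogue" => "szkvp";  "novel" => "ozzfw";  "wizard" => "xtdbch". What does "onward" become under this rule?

Shifts by position in rogue: pos 0: r→s (+1), pos 1: o→z (+11), pos 2: g→k (+4), pos 3: u→v (+1), pos 4: e→p (+11) — repeating every 3. It's a Vigenère-style cipher with numeric key [1,11,4]: position i shifts by key[i mod 3].
On onward: o+1=p, n+11=y, w+4=a, a+1=b, r+11=c, d+4=h.

pyabch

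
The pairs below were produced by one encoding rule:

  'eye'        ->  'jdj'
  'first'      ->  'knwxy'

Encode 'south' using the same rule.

Compare letters: e→j is +5, y→d is +5, e→j is +5 — a constant shift. This is a Caesar cipher with shift 5.
For south: s+5=x, o+5=t, u+5=z, t+5=y, h+5=m.

xtzym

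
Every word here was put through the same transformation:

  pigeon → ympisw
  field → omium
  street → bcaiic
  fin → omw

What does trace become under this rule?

Two shifts are in play — +4 for a/e/i/o/u, +9 for every other letter.
For trace: t(cons)+9=c, r(cons)+9=a, a(vowel)+4=e, c(cons)+9=l, e(vowel)+4=i.

caeli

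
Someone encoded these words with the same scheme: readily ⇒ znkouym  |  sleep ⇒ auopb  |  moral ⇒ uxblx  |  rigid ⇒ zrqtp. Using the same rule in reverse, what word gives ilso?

In readily: r→z is +8, e→n is +9, a→k is +10, d→o is +11 — the shift increases by 1 each position. The shift increases by 1 at each position, starting from +8: 8, 9, 10, ….
Reversing it on ilso: i−8=a, l−9=c, s−10=i, o−11=d.

acid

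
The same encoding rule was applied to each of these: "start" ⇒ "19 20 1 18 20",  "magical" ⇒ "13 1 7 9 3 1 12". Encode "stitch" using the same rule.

s is letter #19 and maps to 19: an offset of 0. Each letter is replaced by its alphabet position (a=1, b=2, …, z=26).
On stitch: s=19→19, t=20→20, i=9→9, t=20→20, c=3→3, h=8→8.

19 20 9 20 3 8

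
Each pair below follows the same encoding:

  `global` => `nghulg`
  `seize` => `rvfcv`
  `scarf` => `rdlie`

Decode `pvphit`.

memory

This is an affine cipher: with a=0,…,z=25, each position x becomes (9x+11) mod 26.
Decoding pvphit: p(15)→3·(15−11)≡12=m; v(21)→3·(21−11)≡4=e; p(15)→3·(15−11)≡12=m; h(7)→3·(7−11)≡14=o; i(8)→3·(8−11)≡17=r; t(19)→3·(19−11)≡24=y (all mod 26).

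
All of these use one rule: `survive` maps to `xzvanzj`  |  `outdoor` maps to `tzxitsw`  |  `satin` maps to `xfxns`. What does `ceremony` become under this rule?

Shifts by position in survive: pos 0: s→x (+5), pos 1: u→z (+5), pos 2: r→v (+4), pos 3: v→a (+5), pos 4: i→n (+5), pos 5: v→z (+4) — repeating every 3. A repeating key of period 3 is used — shifts +5, +5, +4 over and over.
On ceremony: c+5=h, e+5=j, r+4=v, e+5=j, m+5=r, o+4=s, n+5=s, y+5=d.

hjvjrssd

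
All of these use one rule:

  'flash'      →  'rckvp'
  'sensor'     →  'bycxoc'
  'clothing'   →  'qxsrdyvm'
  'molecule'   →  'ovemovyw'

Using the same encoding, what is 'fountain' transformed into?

xskdxeyp

The output letters match the input read backwards, each shifted +10: flash reversed is hsalf. Read the word backwards and shift each letter +10.
Applying it to fountain: reverse → niatnuof; then shift: n+10=x, i+10=s, a+10=k, t+10=d, n+10=x, u+10=e, o+10=y, f+10=p.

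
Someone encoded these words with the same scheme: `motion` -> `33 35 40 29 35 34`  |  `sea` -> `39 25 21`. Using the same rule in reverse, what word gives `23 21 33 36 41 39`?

campus

m is letter #13 and maps to 33: an offset of 20. Letters become their 1-based position plus 20 (so a→21, b→22, …).
Reversing it on 23 21 33 36 41 39: 23→(23−20)÷1=3=c, 21→(21−20)÷1=1=a, 33→(33−20)÷1=13=m, 36→(36−20)÷1=16=p, 41→(41−20)÷1=21=u, 39→(39−20)÷1=19=s.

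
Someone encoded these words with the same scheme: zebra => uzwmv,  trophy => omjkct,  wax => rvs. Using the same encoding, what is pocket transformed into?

Every letter moves 21 places later in the alphabet, wrapping around z→a.
Applying it to pocket: p+21=k, o+21=j, c+21=x, k+21=f, e+21=z, t+21=o.

kjxfzo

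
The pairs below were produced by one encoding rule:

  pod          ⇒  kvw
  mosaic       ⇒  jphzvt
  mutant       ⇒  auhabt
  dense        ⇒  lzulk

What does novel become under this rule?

The output letters match the input read backwards, each shifted +7: pod reversed is dop. Read the word backwards and shift each letter +7.
For novel: reverse → levon; then shift: l+7=s, e+7=l, v+7=c, o+7=v, n+7=u.

slcvu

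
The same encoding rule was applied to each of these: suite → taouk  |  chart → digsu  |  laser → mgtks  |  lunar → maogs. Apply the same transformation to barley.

The shift depends on letter class: consonant s→t is +1, but vowel u→a is +6. The rule splits by letter class: vowels +6, consonants +1.
For barley: b(cons)+1=c, a(vowel)+6=g, r(cons)+1=s, l(cons)+1=m, e(vowel)+6=k, y(cons)+1=z.

cgsmkz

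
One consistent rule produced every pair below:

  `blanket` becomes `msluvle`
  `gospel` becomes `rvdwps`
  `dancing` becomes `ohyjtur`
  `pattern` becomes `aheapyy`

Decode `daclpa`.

street

Shifts by position in blanket: pos 0: b→m (+11), pos 1: l→s (+7), pos 2: a→l (+11), pos 3: n→u (+7) — repeating every 2. A repeating key of period 2 is used — shifts +11, +7 over and over.
Decoding daclpa: d−11=s, a−7=t, c−11=r, l−7=e, p−11=e, a−7=t.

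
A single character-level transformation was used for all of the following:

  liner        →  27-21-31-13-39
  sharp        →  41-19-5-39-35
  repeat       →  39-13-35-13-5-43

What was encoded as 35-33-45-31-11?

l(#12)→27 and i(#9)→21: differences scale by 2, so n = 2·pos + 3. With a=1..z=26, the number is 2·pos + 3.
Undoing it on 35-33-45-31-11: 35→(35−3)÷2=16=p, 33→(33−3)÷2=15=o, 45→(45−3)÷2=21=u, 31→(31−3)÷2=14=n, 11→(11−3)÷2=4=d.

pound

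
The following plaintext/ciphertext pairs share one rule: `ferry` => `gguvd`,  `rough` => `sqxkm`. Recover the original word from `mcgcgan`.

In ferry: f→g is +1, e→g is +2, r→u is +3, r→v is +4 — the shift increases by 1 each position. Letter i (0-indexed) is shifted by i+1, so successive shifts are 1, 2, 3, ….
Decoding mcgcgan: m−1=l, c−2=a, g−3=d, c−4=y, g−5=b, a−6=u, n−7=g.

ladybug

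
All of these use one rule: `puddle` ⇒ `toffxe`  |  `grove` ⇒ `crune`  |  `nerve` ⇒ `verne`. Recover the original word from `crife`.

Each letter's alphabet position (a=0..z=25) is mapped through 25·x+8 mod 26 — an affine cipher.
Decoding crife: c(2)→25·(2−8)≡6=g; r(17)→25·(17−8)≡17=r; i(8)→25·(8−8)≡0=a; f(5)→25·(5−8)≡3=d; e(4)→25·(4−8)≡4=e (all mod 26).

grade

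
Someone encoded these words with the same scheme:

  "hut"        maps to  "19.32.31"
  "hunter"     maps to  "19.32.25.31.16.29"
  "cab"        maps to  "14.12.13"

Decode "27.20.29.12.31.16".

h is letter #8 and maps to 19: an offset of 11. Each letter is replaced by its alphabet position (a=1..z=26) + 11.
Undoing it on 27.20.29.12.31.16: 27→(27−11)÷1=16=p, 20→(20−11)÷1=9=i, 29→(29−11)÷1=18=r, 12→(12−11)÷1=1=a, 31→(31−11)÷1=20=t, 16→(16−11)÷1=5=e.

pirate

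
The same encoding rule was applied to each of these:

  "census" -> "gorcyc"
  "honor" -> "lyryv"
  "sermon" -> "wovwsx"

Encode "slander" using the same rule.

It's a Vigenère-style cipher with numeric key [4,10]: position i shifts by key[i mod 2].
For slander: s+4=w, l+10=v, a+4=e, n+10=x, d+4=h, e+10=o, r+4=v.

wvexhov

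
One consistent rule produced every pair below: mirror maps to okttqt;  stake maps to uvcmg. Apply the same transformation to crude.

Compare letters: m→o is +2, i→k is +2, r→t is +2 — a constant shift. It's a constant shift of +2 (ROT2).
Applying it to crude: c+2=e, r+2=t, u+2=w, d+2=f, e+2=g.

etwfg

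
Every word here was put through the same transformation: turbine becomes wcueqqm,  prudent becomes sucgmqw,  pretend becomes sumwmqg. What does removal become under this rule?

umpwyio

Vowels shift forward by 8 and consonants shift forward by 3.
On removal: r(cons)+3=u, e(vowel)+8=m, m(cons)+3=p, o(vowel)+8=w, v(cons)+3=y, a(vowel)+8=i, l(cons)+3=o.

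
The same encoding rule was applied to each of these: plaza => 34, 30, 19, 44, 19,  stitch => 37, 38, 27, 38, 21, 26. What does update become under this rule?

39, 34, 22, 19, 38, 23

Each letter is replaced by its alphabet position (a=1..z=26) + 18.
For update: u=21→39, p=16→34, d=4→22, a=1→19, t=20→38, e=5→23.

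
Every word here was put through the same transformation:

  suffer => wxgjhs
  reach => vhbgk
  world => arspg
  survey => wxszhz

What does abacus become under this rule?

eebgxt

Shifts by position in suffer: pos 0: s→w (+4), pos 1: u→x (+3), pos 2: f→g (+1), pos 3: f→j (+4), pos 4: e→h (+3), pos 5: r→s (+1) — repeating every 3. It's a Vigenère-style cipher with numeric key [4,3,1]: position i shifts by key[i mod 3].
For abacus: a+4=e, b+3=e, a+1=b, c+4=g, u+3=x, s+1=t.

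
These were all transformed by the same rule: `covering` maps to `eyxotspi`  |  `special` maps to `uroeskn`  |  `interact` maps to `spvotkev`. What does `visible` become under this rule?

xsusdno

The shift depends on letter class: consonant c→e is +2, but vowel o→y is +10. Two shifts are in play — +10 for a/e/i/o/u, +2 for every other letter.
On visible: v(cons)+2=x, i(vowel)+10=s, s(cons)+2=u, i(vowel)+10=s, b(cons)+2=d, l(cons)+2=n, e(vowel)+10=o.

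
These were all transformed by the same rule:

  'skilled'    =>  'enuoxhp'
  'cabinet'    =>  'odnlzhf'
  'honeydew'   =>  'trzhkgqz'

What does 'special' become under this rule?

Shifts by position in skilled: pos 0: s→e (+12), pos 1: k→n (+3), pos 2: i→u (+12), pos 3: l→o (+3) — repeating every 2. A repeating key of period 2 is used — shifts +12, +3 over and over.
Applying it to special: s+12=e, p+3=s, e+12=q, c+3=f, i+12=u, a+3=d, l+12=x.

esqfudx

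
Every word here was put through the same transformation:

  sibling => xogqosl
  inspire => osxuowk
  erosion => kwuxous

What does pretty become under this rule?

The rule splits by letter class: vowels +6, consonants +5.
For pretty: p(cons)+5=u, r(cons)+5=w, e(vowel)+6=k, t(cons)+5=y, t(cons)+5=y, y(cons)+5=d.

uwkyyd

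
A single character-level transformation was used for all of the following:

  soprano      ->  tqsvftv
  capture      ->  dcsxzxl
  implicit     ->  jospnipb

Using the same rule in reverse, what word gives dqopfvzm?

collapse

In soprano: s→t is +1, o→q is +2, p→s is +3, r→v is +4 — the shift increases by 1 each position. Letter i (0-indexed) is shifted by i+1, so successive shifts are 1, 2, 3, ….
Undoing it on dqopfvzm: d−1=c, q−2=o, o−3=l, p−4=l, f−5=a, v−6=p, z−7=s, m−8=e.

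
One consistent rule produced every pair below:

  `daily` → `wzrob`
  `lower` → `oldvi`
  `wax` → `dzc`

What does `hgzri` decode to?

Each pair mirrors across the alphabet (d↔w, a↔z, i↔r): positions sum to 25. Each letter is replaced by its mirror in the alphabet: a↔z, b↔y, c↔x, and so on (the Atbash cipher).
Reversing it on hgzri: h↔s, g↔t, z↔a, r↔i, i↔r.

stair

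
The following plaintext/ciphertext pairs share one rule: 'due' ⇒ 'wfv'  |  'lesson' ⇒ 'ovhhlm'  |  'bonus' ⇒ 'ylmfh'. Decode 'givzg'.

Each pair mirrors across the alphabet (d↔w, u↔f, e↔v): positions sum to 25. This is the alphabet-reversal cipher (Atbash): a becomes z, b becomes y, etc.
Reversing it on givzg: g↔t, i↔r, v↔e, z↔a, g↔t.

treat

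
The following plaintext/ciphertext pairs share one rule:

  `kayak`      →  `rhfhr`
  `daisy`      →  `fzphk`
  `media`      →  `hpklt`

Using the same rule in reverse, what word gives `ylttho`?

The output letters match the input read backwards, each shifted +7: kayak reversed is kayak. Read the word backwards and shift each letter +7.
Undoing it on ylttho: shift back: y−7=r, l−7=e, t−7=m, t−7=m, h−7=a, o−7=h → remmah; then reverse → hammer.

hammer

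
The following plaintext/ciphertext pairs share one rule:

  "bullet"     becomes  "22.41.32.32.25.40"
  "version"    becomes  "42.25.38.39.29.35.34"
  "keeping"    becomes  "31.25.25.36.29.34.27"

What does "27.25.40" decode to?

b is letter #2 and maps to 22: an offset of 20. Each letter is replaced by its alphabet position (a=1..z=26) + 20.
Undoing it on 27.25.40: 27→(27−20)÷1=7=g, 25→(25−20)÷1=5=e, 40→(40−20)÷1=20=t.

get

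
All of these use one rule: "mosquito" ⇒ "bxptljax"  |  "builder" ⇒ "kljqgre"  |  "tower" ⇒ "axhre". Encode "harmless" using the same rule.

This is an affine cipher: with a=0,…,z=25, each position x becomes (11x+25) mod 26.
On harmless: h(7)→11·7+25≡24=y; a(0)→11·0+25≡25=z; r(17)→11·17+25≡4=e; m(12)→11·12+25≡1=b; l(11)→11·11+25≡16=q; e(4)→11·4+25≡17=r; s(18)→11·18+25≡15=p; s(18)→11·18+25≡15=p (all mod 26).

yzebqrpp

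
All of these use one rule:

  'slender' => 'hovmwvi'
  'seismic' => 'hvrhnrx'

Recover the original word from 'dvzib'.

weary

Each letter is replaced by its mirror in the alphabet: a↔z, b↔y, c↔x, and so on (the Atbash cipher).
Decoding dvzib: d↔w, v↔e, z↔a, i↔r, b↔y.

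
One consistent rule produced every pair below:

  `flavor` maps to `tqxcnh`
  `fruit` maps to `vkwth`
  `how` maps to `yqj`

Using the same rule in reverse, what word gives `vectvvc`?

attract

The output letters match the input read backwards, each shifted +2: flavor reversed is rovalf. The word is reversed, then every letter is shifted forward by 2.
Undoing it on vectvvc: shift back: v−2=t, e−2=c, c−2=a, t−2=r, v−2=t, v−2=t, c−2=a → tcartta; then reverse → attract.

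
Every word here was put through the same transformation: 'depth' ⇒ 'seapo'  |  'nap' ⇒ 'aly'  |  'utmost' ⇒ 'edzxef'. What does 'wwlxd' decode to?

The output letters match the input read backwards, each shifted +11: depth reversed is htped. The word is reversed, then every letter is shifted forward by 11.
Undoing it on wwlxd: shift back: w−11=l, w−11=l, l−11=a, x−11=m, d−11=s → llams; then reverse → small.

small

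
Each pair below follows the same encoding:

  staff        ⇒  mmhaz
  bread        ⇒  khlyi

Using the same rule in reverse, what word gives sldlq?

jewel

The output letters match the input read backwards, each shifted +7: staff reversed is ffats. The word is reversed, then every letter is shifted forward by 7.
Decoding sldlq: shift back: s−7=l, l−7=e, d−7=w, l−7=e, q−7=j → lewej; then reverse → jewel.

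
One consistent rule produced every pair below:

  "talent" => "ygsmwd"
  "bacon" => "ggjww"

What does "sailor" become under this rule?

Each letter shifts forward by (position + 5), i.e. 5, 6, 7, … — the shift grows by one for each successive letter.
Applying it to sailor: s+5=x, a+6=g, i+7=p, l+8=t, o+9=x, r+10=b.

xgptxb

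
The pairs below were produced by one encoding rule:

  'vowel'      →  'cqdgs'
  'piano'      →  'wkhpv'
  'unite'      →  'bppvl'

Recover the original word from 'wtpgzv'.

priest

The shifts repeat in a cycle of length 2: positions 0,1,… shift by +7, +2, then the pattern repeats.
Undoing it on wtpgzv: w−7=p, t−2=r, p−7=i, g−2=e, z−7=s, v−2=t.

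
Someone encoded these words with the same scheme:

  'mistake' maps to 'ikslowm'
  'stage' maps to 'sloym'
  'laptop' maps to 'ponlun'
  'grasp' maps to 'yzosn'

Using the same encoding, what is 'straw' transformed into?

slzoq

m(12)→i(8) and i(8)→k(10) fit y≡19x+14 (mod 26); the inverse of 19 mod 26 is 11. This is an affine cipher: with a=0,…,z=25, each position x becomes (19x+14) mod 26.
For straw: s(18)→19·18+14≡18=s; t(19)→19·19+14≡11=l; r(17)→19·17+14≡25=z; a(0)→19·0+14≡14=o; w(22)→19·22+14≡16=q (all mod 26).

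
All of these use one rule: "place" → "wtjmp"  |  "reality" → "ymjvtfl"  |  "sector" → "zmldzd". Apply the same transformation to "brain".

izjsy

In place: p→w is +7, l→t is +8, a→j is +9, c→m is +10 — the shift increases by 1 each position. Letter i (0-indexed) is shifted by i+7, so successive shifts are 7, 8, 9, ….
Applying it to brain: b+7=i, r+8=z, a+9=j, i+10=s, n+11=y.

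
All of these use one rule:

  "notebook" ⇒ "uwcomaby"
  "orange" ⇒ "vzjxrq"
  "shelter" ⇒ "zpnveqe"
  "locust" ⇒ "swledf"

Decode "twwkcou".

monarch

In notebook: n→u is +7, o→w is +8, t→c is +9, e→o is +10 — the shift increases by 1 each position. The shift increases by 1 at each position, starting from +7: 7, 8, 9, ….
Decoding twwkcou: t−7=m, w−8=o, w−9=n, k−10=a, c−11=r, o−12=c, u−13=h.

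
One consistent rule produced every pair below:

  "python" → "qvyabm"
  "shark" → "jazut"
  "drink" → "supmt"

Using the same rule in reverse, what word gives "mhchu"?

never

This is an affine cipher: with a=0,…,z=25, each position x becomes (15x+25) mod 26.
Undoing it on mhchu: m(12)→7·(12−25)≡13=n; h(7)→7·(7−25)≡4=e; c(2)→7·(2−25)≡21=v; h(7)→7·(7−25)≡4=e; u(20)→7·(20−25)≡17=r (all mod 26).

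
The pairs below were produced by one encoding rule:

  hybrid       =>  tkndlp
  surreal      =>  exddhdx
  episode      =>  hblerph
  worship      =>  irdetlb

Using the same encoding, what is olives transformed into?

rxlhhe

The shift depends on letter class: consonant h→t is +12, but vowel i→l is +3. Vowels shift forward by 3 and consonants shift forward by 12.
For olives: o(vowel)+3=r, l(cons)+12=x, i(vowel)+3=l, v(cons)+12=h, e(vowel)+3=h, s(cons)+12=e.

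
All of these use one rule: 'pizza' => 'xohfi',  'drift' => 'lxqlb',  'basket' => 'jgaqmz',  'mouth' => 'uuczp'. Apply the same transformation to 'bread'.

A repeating key of period 2 is used — shifts +8, +6 over and over.
Applying it to bread: b+8=j, r+6=x, e+8=m, a+6=g, d+8=l.

jxmgl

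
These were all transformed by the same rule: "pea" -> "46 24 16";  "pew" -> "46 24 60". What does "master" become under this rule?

p(#16)→46 and e(#5)→24: differences scale by 2, so n = 2·pos + 14. With a=1..z=26, the number is 2·pos + 14.
On master: m=13→40, a=1→16, s=19→52, t=20→54, e=5→24, r=18→50.

40 16 52 54 24 50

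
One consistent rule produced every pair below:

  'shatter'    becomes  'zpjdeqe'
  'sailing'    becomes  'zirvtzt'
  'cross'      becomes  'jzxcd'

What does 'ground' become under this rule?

Each letter shifts forward by (position + 7), i.e. 7, 8, 9, … — the shift grows by one for each successive letter.
Applying it to ground: g+7=n, r+8=z, o+9=x, u+10=e, n+11=y, d+12=p.

nzxeyp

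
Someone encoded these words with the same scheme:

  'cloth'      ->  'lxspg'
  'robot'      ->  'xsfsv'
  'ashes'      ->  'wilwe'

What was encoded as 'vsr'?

nor

The output letters match the input read backwards, each shifted +4: cloth reversed is htolc. The word is reversed, then every letter is shifted forward by 4.
Undoing it on vsr: shift back: v−4=r, s−4=o, r−4=n → ron; then reverse → nor.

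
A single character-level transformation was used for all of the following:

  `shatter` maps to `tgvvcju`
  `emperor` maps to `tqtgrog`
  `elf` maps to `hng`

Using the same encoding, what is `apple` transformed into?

Read the word backwards and shift each letter +2.
Applying it to apple: reverse → elppa; then shift: e+2=g, l+2=n, p+2=r, p+2=r, a+2=c.

gnrrc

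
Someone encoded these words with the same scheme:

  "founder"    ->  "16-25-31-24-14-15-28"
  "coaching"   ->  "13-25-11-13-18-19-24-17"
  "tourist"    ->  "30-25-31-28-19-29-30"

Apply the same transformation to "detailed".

14-15-30-11-19-22-15-14

f is letter #6 and maps to 16: an offset of 10. Letters become their 1-based position plus 10 (so a→11, b→12, …).
On detailed: d=4→14, e=5→15, t=20→30, a=1→11, i=9→19, l=12→22, e=5→15, d=4→14.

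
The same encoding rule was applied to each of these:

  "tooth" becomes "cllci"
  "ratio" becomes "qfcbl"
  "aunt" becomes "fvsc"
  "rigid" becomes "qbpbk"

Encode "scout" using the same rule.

t(19)→c(2) and o(14)→l(11) fit y≡19x+5 (mod 26); the inverse of 19 mod 26 is 11. This is an affine cipher: with a=0,…,z=25, each position x becomes (19x+5) mod 26.
Applying it to scout: s(18)→19·18+5≡9=j; c(2)→19·2+5≡17=r; o(14)→19·14+5≡11=l; u(20)→19·20+5≡21=v; t(19)→19·19+5≡2=c (all mod 26).

jrlvc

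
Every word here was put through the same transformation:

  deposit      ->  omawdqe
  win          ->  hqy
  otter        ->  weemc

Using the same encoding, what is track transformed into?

ecinv

The rule splits by letter class: vowels +8, consonants +11.
Applying it to track: t(cons)+11=e, r(cons)+11=c, a(vowel)+8=i, c(cons)+11=n, k(cons)+11=v.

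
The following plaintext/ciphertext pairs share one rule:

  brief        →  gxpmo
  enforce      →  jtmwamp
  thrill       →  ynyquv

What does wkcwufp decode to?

In brief: b→g is +5, r→x is +6, i→p is +7, e→m is +8 — the shift increases by 1 each position. Each letter shifts forward by (position + 5), i.e. 5, 6, 7, … — the shift grows by one for each successive letter.
Undoing it on wkcwufp: w−5=r, k−6=e, c−7=v, w−8=o, u−9=l, f−10=v, p−11=e.

revolve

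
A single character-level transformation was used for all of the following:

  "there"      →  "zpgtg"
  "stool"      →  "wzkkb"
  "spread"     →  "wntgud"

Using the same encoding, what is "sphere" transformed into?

wnpgtg

This is an affine cipher: with a=0,…,z=25, each position x becomes (3x+20) mod 26.
On sphere: s(18)→3·18+20≡22=w; p(15)→3·15+20≡13=n; h(7)→3·7+20≡15=p; e(4)→3·4+20≡6=g; r(17)→3·17+20≡19=t; e(4)→3·4+20≡6=g (all mod 26).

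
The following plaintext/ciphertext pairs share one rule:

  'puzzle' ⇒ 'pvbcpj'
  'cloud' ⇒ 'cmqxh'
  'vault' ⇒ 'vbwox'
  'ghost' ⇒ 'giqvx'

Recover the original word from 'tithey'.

Each letter shifts forward by its position index (0, 1, 2, …) — the shift grows by one for each successive letter.
Undoing it on tithey: t−0=t, i−1=h, t−2=r, h−3=e, e−4=a, y−5=t.

threat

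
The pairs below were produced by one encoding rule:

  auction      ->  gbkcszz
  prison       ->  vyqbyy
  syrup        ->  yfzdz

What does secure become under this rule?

In auction: a→g is +6, u→b is +7, c→k is +8, t→c is +9 — the shift increases by 1 each position. The shift increases by 1 at each position, starting from +6: 6, 7, 8, ….
Applying it to secure: s+6=y, e+7=l, c+8=k, u+9=d, r+10=b, e+11=p.

ylkdbp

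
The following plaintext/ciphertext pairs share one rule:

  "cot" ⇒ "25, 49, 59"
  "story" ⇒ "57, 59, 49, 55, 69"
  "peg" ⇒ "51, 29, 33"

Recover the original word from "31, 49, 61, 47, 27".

The formula is n = 2×(alphabet index, a=1) + 19.
Undoing it on 31, 49, 61, 47, 27: 31→(31−19)÷2=6=f, 49→(49−19)÷2=15=o, 61→(61−19)÷2=21=u, 47→(47−19)÷2=14=n, 27→(27−19)÷2=4=d.

found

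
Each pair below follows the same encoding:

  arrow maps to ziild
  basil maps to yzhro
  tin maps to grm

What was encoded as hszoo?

This is the alphabet-reversal cipher (Atbash): a becomes z, b becomes y, etc.
Decoding hszoo: h↔s, s↔h, z↔a, o↔l, o↔l.

shall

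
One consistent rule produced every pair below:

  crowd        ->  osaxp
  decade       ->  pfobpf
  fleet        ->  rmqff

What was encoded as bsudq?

Shifts by position in crowd: pos 0: c→o (+12), pos 1: r→s (+1), pos 2: o→a (+12), pos 3: w→x (+1) — repeating every 2. The shifts repeat in a cycle of length 2: positions 0,1,… shift by +12, +1, then the pattern repeats.
Decoding bsudq: b−12=p, s−1=r, u−12=i, d−1=c, q−12=e.

price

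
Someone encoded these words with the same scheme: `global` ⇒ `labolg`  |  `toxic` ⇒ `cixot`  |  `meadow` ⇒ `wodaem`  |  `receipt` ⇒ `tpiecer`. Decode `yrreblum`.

mulberry

The output letters match the input read backwards: global reversed is labolg. The word is simply reversed.
Reversing it on yrreblum: then reverse → mulberry.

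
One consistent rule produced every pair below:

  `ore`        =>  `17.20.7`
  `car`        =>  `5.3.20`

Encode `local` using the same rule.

14.17.5.3.14

o is letter #15 and maps to 17: an offset of 2. Letters become their 1-based position plus 2 (so a→3, b→4, …).
Applying it to local: l=12→14, o=15→17, c=3→5, a=1→3, l=12→14.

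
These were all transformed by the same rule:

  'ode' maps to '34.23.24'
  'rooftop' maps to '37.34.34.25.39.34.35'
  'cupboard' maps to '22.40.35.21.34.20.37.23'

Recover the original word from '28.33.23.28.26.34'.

indigo

o is letter #15 and maps to 34: an offset of 19. Letters become their 1-based position plus 19 (so a→20, b→21, …).
Decoding 28.33.23.28.26.34: 28→(28−19)÷1=9=i, 33→(33−19)÷1=14=n, 23→(23−19)÷1=4=d, 28→(28−19)÷1=9=i, 26→(26−19)÷1=7=g, 34→(34−19)÷1=15=o.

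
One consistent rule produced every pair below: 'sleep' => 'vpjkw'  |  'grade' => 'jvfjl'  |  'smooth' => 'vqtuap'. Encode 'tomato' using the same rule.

In sleep: s→v is +3, l→p is +4, e→j is +5, e→k is +6 — the shift increases by 1 each position. The shift increases by 1 at each position, starting from +3: 3, 4, 5, ….
For tomato: t+3=w, o+4=s, m+5=r, a+6=g, t+7=a, o+8=w.

wsrgaw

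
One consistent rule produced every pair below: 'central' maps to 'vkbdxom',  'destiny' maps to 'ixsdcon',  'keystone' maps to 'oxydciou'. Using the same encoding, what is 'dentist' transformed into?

dcsdxon

The output letters match the input read backwards, each shifted +10: central reversed is lartnec. Two steps: reverse the string, then apply a Caesar shift of +10.
Applying it to dentist: reverse → tsitned; then shift: t+10=d, s+10=c, i+10=s, t+10=d, n+10=x, e+10=o, d+10=n.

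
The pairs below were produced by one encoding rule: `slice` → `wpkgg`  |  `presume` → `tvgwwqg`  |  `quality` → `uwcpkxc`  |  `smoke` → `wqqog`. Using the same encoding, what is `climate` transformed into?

The shift depends on letter class: consonant s→w is +4, but vowel i→k is +2. Vowels shift forward by 2 and consonants shift forward by 4.
On climate: c(cons)+4=g, l(cons)+4=p, i(vowel)+2=k, m(cons)+4=q, a(vowel)+2=c, t(cons)+4=x, e(vowel)+2=g.

gpkqcxg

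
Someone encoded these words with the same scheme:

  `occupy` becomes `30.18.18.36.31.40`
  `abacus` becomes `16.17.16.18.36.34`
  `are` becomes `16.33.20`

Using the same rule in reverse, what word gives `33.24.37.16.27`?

rival

Each letter is replaced by its alphabet position (a=1..z=26) + 15.
Reversing it on 33.24.37.16.27: 33→(33−15)÷1=18=r, 24→(24−15)÷1=9=i, 37→(37−15)÷1=22=v, 16→(16−15)÷1=1=a, 27→(27−15)÷1=12=l.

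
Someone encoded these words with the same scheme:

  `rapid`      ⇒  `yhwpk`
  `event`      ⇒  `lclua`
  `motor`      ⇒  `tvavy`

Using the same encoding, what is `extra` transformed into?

leayh

Compare letters: r→y is +7, a→h is +7, p→w is +7 — a constant shift. This is a Caesar cipher with shift 7.
Applying it to extra: e+7=l, x+7=e, t+7=a, r+7=y, a+7=h.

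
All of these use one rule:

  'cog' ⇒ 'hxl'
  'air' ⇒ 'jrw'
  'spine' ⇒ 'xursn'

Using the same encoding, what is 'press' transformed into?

uwnxx

The shift depends on letter class: consonant c→h is +5, but vowel o→x is +9. Two shifts are in play — +9 for a/e/i/o/u, +5 for every other letter.
Applying it to press: p(cons)+5=u, r(cons)+5=w, e(vowel)+9=n, s(cons)+5=x, s(cons)+5=x.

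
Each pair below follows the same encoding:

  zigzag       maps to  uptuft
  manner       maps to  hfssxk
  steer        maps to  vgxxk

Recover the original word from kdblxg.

z(25)→u(20) and i(8)→p(15) fit y≡11x+5 (mod 26); the inverse of 11 mod 26 is 19. This is an affine cipher: with a=0,…,z=25, each position x becomes (11x+5) mod 26.
Decoding kdblxg: k(10)→19·(10−5)≡17=r; d(3)→19·(3−5)≡14=o; b(1)→19·(1−5)≡2=c; l(11)→19·(11−5)≡10=k; x(23)→19·(23−5)≡4=e; g(6)→19·(6−5)≡19=t (all mod 26).

rocket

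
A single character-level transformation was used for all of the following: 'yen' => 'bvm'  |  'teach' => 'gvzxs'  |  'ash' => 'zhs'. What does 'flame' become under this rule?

uoznv

Letters are reflected about the middle of the alphabet (position → 25−position): Atbash.
Applying it to flame: f↔u, l↔o, a↔z, m↔n, e↔v.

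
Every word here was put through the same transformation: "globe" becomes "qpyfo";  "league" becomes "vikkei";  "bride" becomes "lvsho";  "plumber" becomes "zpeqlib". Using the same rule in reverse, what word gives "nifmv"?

Shifts by position in globe: pos 0: g→q (+10), pos 1: l→p (+4), pos 2: o→y (+10), pos 3: b→f (+4) — repeating every 2. It's a Vigenère-style cipher with numeric key [10,4]: position i shifts by key[i mod 2].
Undoing it on nifmv: n−10=d, i−4=e, f−10=v, m−4=i, v−10=l.

devil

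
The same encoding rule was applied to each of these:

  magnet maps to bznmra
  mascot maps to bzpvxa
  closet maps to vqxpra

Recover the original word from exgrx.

m(12)→b(1) and a(0)→z(25) fit y≡11x+25 (mod 26); the inverse of 11 mod 26 is 19. Each letter's alphabet position (a=0..z=25) is mapped through 11·x+25 mod 26 — an affine cipher.
Undoing it on exgrx: e(4)→19·(4−25)≡17=r; x(23)→19·(23−25)≡14=o; g(6)→19·(6−25)≡3=d; r(17)→19·(17−25)≡4=e; x(23)→19·(23−25)≡14=o (all mod 26).

rodeo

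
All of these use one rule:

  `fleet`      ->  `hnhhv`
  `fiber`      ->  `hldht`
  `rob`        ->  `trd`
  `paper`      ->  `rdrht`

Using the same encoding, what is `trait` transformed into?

The shift depends on letter class: consonant f→h is +2, but vowel e→h is +3. Two shifts are in play — +3 for a/e/i/o/u, +2 for every other letter.
Applying it to trait: t(cons)+2=v, r(cons)+2=t, a(vowel)+3=d, i(vowel)+3=l, t(cons)+2=v.

vtdlv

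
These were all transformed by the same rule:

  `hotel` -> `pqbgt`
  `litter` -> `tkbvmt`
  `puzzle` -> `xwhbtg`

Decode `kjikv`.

Shifts by position in hotel: pos 0: h→p (+8), pos 1: o→q (+2), pos 2: t→b (+8), pos 3: e→g (+2) — repeating every 2. The shifts repeat in a cycle of length 2: positions 0,1,… shift by +8, +2, then the pattern repeats.
Reversing it on kjikv: k−8=c, j−2=h, i−8=a, k−2=i, v−8=n.

chain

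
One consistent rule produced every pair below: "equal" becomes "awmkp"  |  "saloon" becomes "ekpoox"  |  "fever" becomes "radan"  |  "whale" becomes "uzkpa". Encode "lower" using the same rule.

e(4)→a(0) and q(16)→w(22) fit y≡17x+10 (mod 26); the inverse of 17 mod 26 is 23. Each letter's alphabet position (a=0..z=25) is mapped through 17·x+10 mod 26 — an affine cipher.
On lower: l(11)→17·11+10≡15=p; o(14)→17·14+10≡14=o; w(22)→17·22+10≡20=u; e(4)→17·4+10≡0=a; r(17)→17·17+10≡13=n (all mod 26).

pouan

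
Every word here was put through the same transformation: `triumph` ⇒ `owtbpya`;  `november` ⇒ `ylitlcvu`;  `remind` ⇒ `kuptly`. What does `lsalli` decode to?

beetle

The output letters match the input read backwards, each shifted +7: triumph reversed is hpmuirt. The word is reversed, then every letter is shifted forward by 7.
Decoding lsalli: shift back: l−7=e, s−7=l, a−7=t, l−7=e, l−7=e, i−7=b → elteeb; then reverse → beetle.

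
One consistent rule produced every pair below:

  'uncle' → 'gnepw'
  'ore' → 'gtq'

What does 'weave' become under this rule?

The output letters match the input read backwards, each shifted +2: uncle reversed is elcnu. The word is reversed, then every letter is shifted forward by 2.
On weave: reverse → evaew; then shift: e+2=g, v+2=x, a+2=c, e+2=g, w+2=y.

gxcgy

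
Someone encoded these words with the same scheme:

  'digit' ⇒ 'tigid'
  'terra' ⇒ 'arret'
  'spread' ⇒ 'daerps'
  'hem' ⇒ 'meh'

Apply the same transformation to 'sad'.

The word is simply reversed.
On sad: reverse → das.

das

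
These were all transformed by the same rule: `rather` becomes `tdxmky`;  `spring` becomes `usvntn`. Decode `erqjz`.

In rather: r→t is +2, a→d is +3, t→x is +4, h→m is +5 — the shift increases by 1 each position. The shift increases by 1 at each position, starting from +2: 2, 3, 4, ….
Reversing it on erqjz: e−2=c, r−3=o, q−4=m, j−5=e, z−6=t.

comet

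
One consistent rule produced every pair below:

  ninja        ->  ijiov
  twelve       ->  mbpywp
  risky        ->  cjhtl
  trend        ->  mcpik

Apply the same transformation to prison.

scjhni

n(13)→i(8) and i(8)→j(9) fit y≡5x+21 (mod 26); the inverse of 5 mod 26 is 21. Treating letters as 0–25, the rule is x ↦ 5x + 21 (mod 26).
Applying it to prison: p(15)→5·15+21≡18=s; r(17)→5·17+21≡2=c; i(8)→5·8+21≡9=j; s(18)→5·18+21≡7=h; o(14)→5·14+21≡13=n; n(13)→5·13+21≡8=i (all mod 26).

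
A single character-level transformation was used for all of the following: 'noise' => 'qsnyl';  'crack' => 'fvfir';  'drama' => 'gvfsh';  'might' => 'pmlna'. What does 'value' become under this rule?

yeqal

In noise: n→q is +3, o→s is +4, i→n is +5, s→y is +6 — the shift increases by 1 each position. The shift increases by 1 at each position, starting from +3: 3, 4, 5, ….
For value: v+3=y, a+4=e, l+5=q, u+6=a, e+7=l.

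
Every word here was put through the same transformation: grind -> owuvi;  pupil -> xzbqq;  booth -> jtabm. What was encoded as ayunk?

stiff

A repeating key of period 3 is used — shifts +8, +5, +12 over and over.
Undoing it on ayunk: a−8=s, y−5=t, u−12=i, n−8=f, k−5=f.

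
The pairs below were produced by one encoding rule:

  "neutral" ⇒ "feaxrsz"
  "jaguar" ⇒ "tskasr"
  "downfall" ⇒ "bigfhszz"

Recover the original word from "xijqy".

n(13)→f(5) and e(4)→e(4) fit y≡3x+18 (mod 26); the inverse of 3 mod 26 is 9. This is an affine cipher: with a=0,…,z=25, each position x becomes (3x+18) mod 26.
Decoding xijqy: x(23)→9·(23−18)≡19=t; i(8)→9·(8−18)≡14=o; j(9)→9·(9−18)≡23=x; q(16)→9·(16−18)≡8=i; y(24)→9·(24−18)≡2=c (all mod 26).

toxic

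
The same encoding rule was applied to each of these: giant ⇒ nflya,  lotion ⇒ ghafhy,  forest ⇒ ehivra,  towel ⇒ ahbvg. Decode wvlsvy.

g(6)→n(13) and i(8)→f(5) fit y≡9x+11 (mod 26); the inverse of 9 mod 26 is 3. This is an affine cipher: with a=0,…,z=25, each position x becomes (9x+11) mod 26.
Undoing it on wvlsvy: w(22)→3·(22−11)≡7=h; v(21)→3·(21−11)≡4=e; l(11)→3·(11−11)≡0=a; s(18)→3·(18−11)≡21=v; v(21)→3·(21−11)≡4=e; y(24)→3·(24−11)≡13=n (all mod 26).

heaven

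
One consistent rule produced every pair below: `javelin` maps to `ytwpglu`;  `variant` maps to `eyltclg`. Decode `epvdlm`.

The output letters match the input read backwards, each shifted +11: javelin reversed is nilevaj. Read the word backwards and shift each letter +11.
Decoding epvdlm: shift back: e−11=t, p−11=e, v−11=k, d−11=s, l−11=a, m−11=b → teksab; then reverse → basket.

basket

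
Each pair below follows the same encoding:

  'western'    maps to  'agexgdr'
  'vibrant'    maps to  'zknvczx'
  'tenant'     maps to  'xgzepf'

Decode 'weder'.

scrap

Shifts by position in western: pos 0: w→a (+4), pos 1: e→g (+2), pos 2: s→e (+12), pos 3: t→x (+4), pos 4: e→g (+2), pos 5: r→d (+12) — repeating every 3. The shifts repeat in a cycle of length 3: positions 0,1,… shift by +4, +2, +12, then the pattern repeats.
Decoding weder: w−4=s, e−2=c, d−12=r, e−4=a, r−2=p.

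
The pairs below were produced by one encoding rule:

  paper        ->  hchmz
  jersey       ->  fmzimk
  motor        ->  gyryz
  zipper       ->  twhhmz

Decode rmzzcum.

terrace

p(15)→h(7) and a(0)→c(2) fit y≡9x+2 (mod 26); the inverse of 9 mod 26 is 3. This is an affine cipher: with a=0,…,z=25, each position x becomes (9x+2) mod 26.
Undoing it on rmzzcum: r(17)→3·(17−2)≡19=t; m(12)→3·(12−2)≡4=e; z(25)→3·(25−2)≡17=r; z(25)→3·(25−2)≡17=r; c(2)→3·(2−2)≡0=a; u(20)→3·(20−2)≡2=c; m(12)→3·(12−2)≡4=e (all mod 26).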